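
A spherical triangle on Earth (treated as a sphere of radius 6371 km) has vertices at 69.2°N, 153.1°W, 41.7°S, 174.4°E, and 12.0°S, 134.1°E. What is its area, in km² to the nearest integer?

39238511 km²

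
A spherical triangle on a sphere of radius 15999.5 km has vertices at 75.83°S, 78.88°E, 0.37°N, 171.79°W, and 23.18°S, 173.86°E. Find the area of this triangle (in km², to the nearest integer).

30388032 km²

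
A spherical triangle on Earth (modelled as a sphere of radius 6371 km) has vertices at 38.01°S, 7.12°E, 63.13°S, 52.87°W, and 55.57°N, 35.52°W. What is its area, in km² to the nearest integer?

Side lengths (central angles): a = 2.0850, b = 1.7520, c = 0.7562 rad; semiperimeter s = 2.2966.
By l'Huilier's theorem, tan(E/4) = √[tan(s/2) tan((s−a)/2) tan((s−b)/2) tan((s−c)/2)], giving spherical excess E = 0.9911 rad.
Area = E·R² = 0.9911 × (6371)² ≈ 40228185 km².

40228185 km²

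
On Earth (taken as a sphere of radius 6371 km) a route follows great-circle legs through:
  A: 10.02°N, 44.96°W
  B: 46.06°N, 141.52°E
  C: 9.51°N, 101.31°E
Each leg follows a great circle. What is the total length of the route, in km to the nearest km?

Leg A→B: central angle 2.1576 rad, distance 13745.8 km.
Leg B→C: central angle 0.8742 rad, distance 5569.5 km.
Total: 13745.8 + 5569.5 ≈ 19315 km.

19315 km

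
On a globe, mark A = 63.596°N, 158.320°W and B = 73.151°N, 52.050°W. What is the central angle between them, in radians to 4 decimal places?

Let φ₁ = 1.1100 rad, φ₂ = 1.2767 rad, and Δλ = 1.8548 rad.
cos c = sin φ₁ sin φ₂ + cos φ₁ cos φ₂ cos Δλ = (0.8957)(0.9571) + (0.4447)(0.2899)(-0.2802) = 0.82112,
so c = arccos(0.82112) = 0.60743 rad.
So the angular separation is 0.6074 rad.

0.6074 rad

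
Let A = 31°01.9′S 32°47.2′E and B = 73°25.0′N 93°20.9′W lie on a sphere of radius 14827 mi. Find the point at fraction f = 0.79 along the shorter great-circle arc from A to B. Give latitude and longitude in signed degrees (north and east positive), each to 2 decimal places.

65.42°, -11.88°

The central angle between A and B is δ = 2.2631 rad.
With f = 0.79, the slerp weights are sin((1−f)δ)/sin δ = 0.5944 and sin(fδ)/sin δ = 1.2686.
Weighted sum of the unit vectors: (0.5944)·(0.7204,0.4640,-0.5155) + (1.2686)·(-0.0167,-0.2849,0.9584) = (0.4070, -0.0856, 0.9094).
Converting back: φ = atan2(z, √(x²+y²)) = 65.42°, λ = atan2(y, x) = -11.88°.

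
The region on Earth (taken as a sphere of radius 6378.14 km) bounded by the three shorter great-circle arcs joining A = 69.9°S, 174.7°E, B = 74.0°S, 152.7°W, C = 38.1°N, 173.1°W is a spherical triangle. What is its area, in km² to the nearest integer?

9975616 km²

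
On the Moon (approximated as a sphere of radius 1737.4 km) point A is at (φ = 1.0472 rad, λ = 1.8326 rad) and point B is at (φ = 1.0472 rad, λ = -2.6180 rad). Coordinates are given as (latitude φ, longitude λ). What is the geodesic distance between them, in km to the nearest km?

1417 km

With latitudes φ₁ = 60.000°, φ₂ = 60.000° and longitude difference Δλ = 104.999°:
Haversine: a = sin²(Δφ/2) + cos φ₁ cos φ₂ sin²(Δλ/2) = 0.0000 + (0.5000)(0.5000)(0.6294) = 0.15735.
Central angle c = 2·arcsin(√a) = 0.81578 rad.
Distance = R·c = 1737.4 × 0.8158 ≈ 1417 km.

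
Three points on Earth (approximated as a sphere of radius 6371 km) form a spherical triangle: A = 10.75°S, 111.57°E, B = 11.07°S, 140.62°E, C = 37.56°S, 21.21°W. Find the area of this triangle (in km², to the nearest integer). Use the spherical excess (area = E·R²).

Side lengths (central angles): a = 2.2423, b = 1.9990, c = 0.4977 rad; semiperimeter s = 2.3695.
By l'Huilier's theorem, tan(E/4) = √[tan(s/2) tan((s−a)/2) tan((s−b)/2) tan((s−c)/2)], giving spherical excess E = 0.7883 rad.
Area = E·R² = 0.7883 × (6371)² ≈ 31995612 km².

31995612 km²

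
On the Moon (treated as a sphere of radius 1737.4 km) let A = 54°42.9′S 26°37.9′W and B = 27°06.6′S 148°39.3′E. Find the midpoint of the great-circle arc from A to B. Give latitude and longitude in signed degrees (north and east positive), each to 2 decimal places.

-75.96°, 140.07°

The central angle between A and B is δ = 1.7117 rad.
With f = 0.5, the slerp weights are sin((1−f)δ)/sin δ = 0.7627 and sin(fδ)/sin δ = 0.7627.
Weighted sum of the unit vectors: (0.7627)·(0.5164,-0.2589,-0.8163) + (0.7627)·(-0.7602,0.4630,-0.4557) = (-0.1860, 0.1557, -0.9701).
Converting back: φ = atan2(z, √(x²+y²)) = -75.96°, λ = atan2(y, x) = 140.07°.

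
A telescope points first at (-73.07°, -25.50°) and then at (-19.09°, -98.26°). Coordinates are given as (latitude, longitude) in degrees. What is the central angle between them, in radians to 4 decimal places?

1.1653 rad

Let φ₁ = -1.2753 rad, φ₂ = -0.3332 rad, and Δλ = -1.2699 rad.
Haversine: a = sin²(Δφ/2) + cos φ₁ cos φ₂ sin²(Δλ/2) = 0.2060 + (0.2912)(0.9450)(0.3518) = 0.30278.
Central angle c = 2·arcsin(√a) = 1.16534 rad.
So the angular separation is 1.1653 rad.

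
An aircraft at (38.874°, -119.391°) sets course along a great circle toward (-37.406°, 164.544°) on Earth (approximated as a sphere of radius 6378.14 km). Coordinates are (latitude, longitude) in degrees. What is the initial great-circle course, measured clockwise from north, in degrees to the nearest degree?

232°

With φ₁ = 0.6785, φ₂ = -0.6529, Δλ = -1.3276 rad, the forward-azimuth formula gives
θ = atan2( sin Δλ cos φ₂ , cos φ₁ sin φ₂ − sin φ₁ cos φ₂ cos Δλ ) = atan2(-0.7710, -0.5930) = -127.57°.
Adding 360° brings this into [0°, 360°): 232°.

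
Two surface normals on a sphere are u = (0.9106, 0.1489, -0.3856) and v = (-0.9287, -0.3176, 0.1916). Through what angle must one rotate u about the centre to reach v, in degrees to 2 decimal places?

165.19°

u·v = -0.9668; |u| = 1.0000, |v| = 1.0000.
cos θ = (u·v)/(|u||v|) = -0.9668, so θ = 165.19°.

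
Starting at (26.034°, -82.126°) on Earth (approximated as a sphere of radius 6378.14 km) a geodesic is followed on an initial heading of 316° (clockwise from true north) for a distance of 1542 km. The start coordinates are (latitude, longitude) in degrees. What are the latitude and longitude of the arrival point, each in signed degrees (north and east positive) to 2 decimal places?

35.51°, -93.92°

Angular distance δ = d/R = 1542/6378.14 = 0.24176 rad; initial bearing θ = 5.5152 rad.
sin φ₂ = sin φ₁ cos δ + cos φ₁ sin δ cos θ = (0.4389)(0.9709) + (0.8985)(0.2394)(0.7193) = 0.5809, so φ₂ = 35.51°.
Δλ = atan2(sin θ sin δ cos φ₁, cos δ − sin φ₁ sin φ₂) = atan2(-0.1494, 0.7160) = -11.790°.
λ₂ = -82.126° − 11.790° = -93.92°.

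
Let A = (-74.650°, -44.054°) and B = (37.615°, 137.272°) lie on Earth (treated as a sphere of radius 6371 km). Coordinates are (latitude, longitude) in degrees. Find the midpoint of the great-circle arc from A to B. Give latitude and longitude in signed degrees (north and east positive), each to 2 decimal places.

Central angle δ = 2.4951 rad. Interpolating on the sphere with fraction f = 0.5:
P = [sin((1−f)δ)·A + sin(fδ)·B] / sin δ = 1.5741·A + 1.5741·B in Cartesian coordinates,
giving P = (-0.6165, 0.5563, -0.5572), i.e. latitude -33.86°, longitude 137.94°.

-33.86°, 137.94°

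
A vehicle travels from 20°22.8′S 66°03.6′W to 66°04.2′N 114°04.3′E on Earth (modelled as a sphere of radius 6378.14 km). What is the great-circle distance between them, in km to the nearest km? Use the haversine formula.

14951 km

Let φ₁ = -0.3557 rad, φ₂ = 1.1531 rad, and Δλ = -3.1393 rad.
Haversine: a = sin²(Δφ/2) + cos φ₁ cos φ₂ sin²(Δλ/2) = 0.4690 + (0.9374)(0.4056)(1.0000) = 0.84927.
Central angle c = 2·arcsin(√a) = 2.34415 rad.
Distance = R·c = 6378.14 × 2.3442 ≈ 14951 km.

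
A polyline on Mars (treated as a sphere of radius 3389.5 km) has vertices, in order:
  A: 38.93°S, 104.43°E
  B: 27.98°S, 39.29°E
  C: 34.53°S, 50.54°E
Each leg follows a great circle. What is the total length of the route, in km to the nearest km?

Leg A→B: central angle 0.9476 rad, distance 3212.0 km.
Leg B→C: central angle 0.2029 rad, distance 687.6 km.
Total: 3212.0 + 687.6 ≈ 3900 km.

3900 km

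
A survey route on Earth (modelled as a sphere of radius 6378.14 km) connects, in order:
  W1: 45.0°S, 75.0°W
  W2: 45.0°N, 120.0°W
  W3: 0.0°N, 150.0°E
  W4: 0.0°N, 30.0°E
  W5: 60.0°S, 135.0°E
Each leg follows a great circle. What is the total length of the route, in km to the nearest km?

45180 km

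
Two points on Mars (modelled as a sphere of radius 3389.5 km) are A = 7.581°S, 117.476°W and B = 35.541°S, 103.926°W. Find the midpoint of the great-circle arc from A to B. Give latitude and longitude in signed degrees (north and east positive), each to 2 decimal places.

-21.70°, -111.37°

Central angle δ = 0.5339 rad. Interpolating on the sphere with fraction f = 0.5:
P = [sin((1−f)δ)·A + sin(fδ)·B] / sin δ = 0.5184·A + 0.5184·B in Cartesian coordinates,
giving P = (-0.3386, -0.8653, -0.3697), i.e. latitude -21.70°, longitude -111.37°.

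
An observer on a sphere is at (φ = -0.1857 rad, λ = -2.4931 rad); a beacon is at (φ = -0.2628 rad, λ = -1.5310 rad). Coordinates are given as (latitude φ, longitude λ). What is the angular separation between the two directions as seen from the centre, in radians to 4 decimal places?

0.9389 rad

In radians: φ₁ = -0.1857, φ₂ = -0.2628, Δλ = 55.124° = 0.9621 rad.
Haversine: a = sin²(Δφ/2) + cos φ₁ cos φ₂ sin²(Δλ/2) = 0.0015 + (0.9828)(0.9657)(0.2141) = 0.20468.
Central angle c = 2·arcsin(√a) = 0.93895 rad.
So the angular separation is 0.9389 rad.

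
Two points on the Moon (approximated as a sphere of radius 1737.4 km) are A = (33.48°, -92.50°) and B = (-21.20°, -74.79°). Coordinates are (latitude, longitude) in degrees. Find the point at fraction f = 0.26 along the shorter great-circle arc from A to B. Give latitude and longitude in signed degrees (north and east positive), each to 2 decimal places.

The central angle between A and B is δ = 0.9988 rad.
With f = 0.26, the slerp weights are sin((1−f)δ)/sin δ = 0.8012 and sin(fδ)/sin δ = 0.3054.
Weighted sum of the unit vectors: (0.8012)·(-0.0364,-0.8333,0.5516) + (0.3054)·(0.2446,-0.8997,-0.3616) = (0.0456, -0.9423, 0.3315).
Converting back: φ = atan2(z, √(x²+y²)) = 19.36°, λ = atan2(y, x) = -87.23°.

19.36°, -87.23°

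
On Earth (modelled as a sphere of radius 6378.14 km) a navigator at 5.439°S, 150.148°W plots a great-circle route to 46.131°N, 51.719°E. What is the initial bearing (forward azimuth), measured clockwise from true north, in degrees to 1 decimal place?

338.5°

Δλ = -158.133° = -2.7599 rad.
y = sin Δλ · cos φ₂ = (-0.3725)(0.6930) = -0.2581
x = cos φ₁ sin φ₂ − sin φ₁ cos φ₂ cos Δλ = (0.9955)(0.7209) − (-0.0948)(0.6930)(-0.9281) = 0.6567
θ = atan2(y, x) = -21.46°; adding 360° gives 338.5°.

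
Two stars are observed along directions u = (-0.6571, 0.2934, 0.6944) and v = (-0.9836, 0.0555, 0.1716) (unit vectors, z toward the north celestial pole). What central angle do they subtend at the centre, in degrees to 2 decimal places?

u·v = 0.7818; |u| = 1.0000, |v| = 1.0000.
cos θ = (u·v)/(|u||v|) = 0.7817, so θ = 38.58°.

38.58°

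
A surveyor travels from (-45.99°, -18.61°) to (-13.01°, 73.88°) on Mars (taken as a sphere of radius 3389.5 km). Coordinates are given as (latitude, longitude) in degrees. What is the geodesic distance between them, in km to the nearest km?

4874 km

With latitudes φ₁ = -45.990°, φ₂ = -13.010° and longitude difference Δλ = 92.490°:
cos c = sin φ₁ sin φ₂ + cos φ₁ cos φ₂ cos Δλ = (-0.7192)(-0.2251) + (0.6948)(0.9743)(-0.0434) = 0.13250,
so c = arccos(0.13250) = 1.43790 rad.
Distance = R·c = 3389.5 × 1.4379 ≈ 4874 km.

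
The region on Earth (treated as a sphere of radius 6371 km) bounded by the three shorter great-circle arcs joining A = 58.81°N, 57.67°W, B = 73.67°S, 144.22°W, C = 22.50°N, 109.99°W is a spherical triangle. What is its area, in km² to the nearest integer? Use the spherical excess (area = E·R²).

Side lengths (central angles): a = 1.7239, b = 0.9023, c = 2.5187 rad; semiperimeter s = 2.5724.
By l'Huilier's theorem, tan(E/4) = √[tan(s/2) tan((s−a)/2) tan((s−b)/2) tan((s−c)/2)], giving spherical excess E = 0.8436 rad.
Area = E·R² = 0.8436 × (6371)² ≈ 34243085 km².

34243085 km²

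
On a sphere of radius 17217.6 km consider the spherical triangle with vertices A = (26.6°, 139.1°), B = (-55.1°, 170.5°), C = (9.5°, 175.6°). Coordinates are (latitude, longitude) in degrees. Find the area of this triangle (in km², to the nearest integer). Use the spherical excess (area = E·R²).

Side lengths (central angles): a = 1.1300, b = 0.6716, c = 1.5013 rad; semiperimeter s = 1.6514.
By l'Huilier's theorem, tan(E/4) = √[tan(s/2) tan((s−a)/2) tan((s−b)/2) tan((s−c)/2)], giving spherical excess E = 0.4292 rad.
Area = E·R² = 0.4292 × (17217.6)² ≈ 127226493 km².

127226493 km²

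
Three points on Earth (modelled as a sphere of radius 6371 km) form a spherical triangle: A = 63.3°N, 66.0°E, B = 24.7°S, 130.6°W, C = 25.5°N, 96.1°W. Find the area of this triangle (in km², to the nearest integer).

Side lengths (central angles): a = 1.0519, b = 1.5721, c = 2.4411 rad; semiperimeter s = 2.5326.
By l'Huilier's theorem, tan(E/4) = √[tan(s/2) tan((s−a)/2) tan((s−b)/2) tan((s−c)/2)], giving spherical excess E = 1.0297 rad.
Area = E·R² = 1.0297 × (6371)² ≈ 41796691 km².

41796691 km²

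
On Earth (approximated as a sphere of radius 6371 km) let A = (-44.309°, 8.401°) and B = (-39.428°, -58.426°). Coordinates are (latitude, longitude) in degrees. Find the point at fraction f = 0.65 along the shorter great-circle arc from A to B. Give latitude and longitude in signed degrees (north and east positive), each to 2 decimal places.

-45.72°, -36.86°

The central angle between A and B is δ = 0.8485 rad.
With f = 0.65, the slerp weights are sin((1−f)δ)/sin δ = 0.3900 and sin(fδ)/sin δ = 0.6984.
Weighted sum of the unit vectors: (0.3900)·(0.7079,0.1045,-0.6985) + (0.6984)·(0.4044,-0.6581,-0.6351) = (0.5585, -0.4188, -0.7160).
Converting back: φ = atan2(z, √(x²+y²)) = -45.72°, λ = atan2(y, x) = -36.86°.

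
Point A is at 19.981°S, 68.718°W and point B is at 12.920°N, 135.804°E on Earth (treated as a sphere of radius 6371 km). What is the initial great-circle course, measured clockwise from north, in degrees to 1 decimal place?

257.1°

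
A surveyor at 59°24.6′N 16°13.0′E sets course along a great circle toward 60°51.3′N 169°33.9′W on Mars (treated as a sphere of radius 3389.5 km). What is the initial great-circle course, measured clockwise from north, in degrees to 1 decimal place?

3.3°

Δλ = 174.218° = 3.0407 rad.
y = sin Δλ · cos φ₂ = (0.1007)(0.4870) = 0.0491
x = cos φ₁ sin φ₂ − sin φ₁ cos φ₂ cos Δλ = (0.5089)(0.8734) − (0.8608)(0.4870)(-0.9949) = 0.8616
θ = atan2(y, x) = 3.26°, so the bearing is 3.3°.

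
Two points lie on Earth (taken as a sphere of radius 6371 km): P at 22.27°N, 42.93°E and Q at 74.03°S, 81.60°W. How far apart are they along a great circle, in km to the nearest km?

13407 km

In radians: φ₁ = 0.3887, φ₂ = -1.2921, Δλ = -124.530° = -2.1735 rad.
Haversine: a = sin²(Δφ/2) + cos φ₁ cos φ₂ sin²(Δλ/2) = 0.5549 + (0.9254)(0.2751)(0.7834) = 0.75433.
Central angle c = 2·arcsin(√a) = 2.10443 rad.
Distance = R·c = 6371 × 2.1044 ≈ 13407 km.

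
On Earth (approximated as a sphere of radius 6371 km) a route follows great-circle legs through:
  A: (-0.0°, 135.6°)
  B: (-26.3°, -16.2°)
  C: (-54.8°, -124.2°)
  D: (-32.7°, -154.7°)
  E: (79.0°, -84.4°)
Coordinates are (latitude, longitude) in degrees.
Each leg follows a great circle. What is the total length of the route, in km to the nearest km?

41109 km

Leg A→B: central angle 2.4817 rad, distance 15811.1 km.
Leg B→C: central angle 1.3670 rad, distance 8709.3 km.
Leg C→D: central angle 0.5367 rad, distance 3419.2 km.
Leg D→E: central angle 2.0671 rad, distance 13169.6 km.
Total: 15811.1 + 8709.3 + 3419.2 + 13169.6 ≈ 41109 km.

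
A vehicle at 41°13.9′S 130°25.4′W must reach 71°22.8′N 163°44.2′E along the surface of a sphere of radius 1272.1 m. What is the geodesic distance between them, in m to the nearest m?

Let φ₁ = -0.7196 rad, φ₂ = 1.2458 rad, and Δλ = -1.1491 rad.
Haversine: a = sin²(Δφ/2) + cos φ₁ cos φ₂ sin²(Δλ/2) = 0.6922 + (0.7521)(0.3193)(0.2954) = 0.76316.
Central angle c = 2·arcsin(√a) = 2.12507 rad.
Distance = R·c = 1272.1 × 2.1251 ≈ 2703 m.

2703 m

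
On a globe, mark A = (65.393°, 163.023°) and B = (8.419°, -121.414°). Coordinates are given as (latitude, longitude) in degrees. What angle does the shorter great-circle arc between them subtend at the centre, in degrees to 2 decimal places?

In radians: φ₁ = 1.1413, φ₂ = 0.1469, Δλ = 75.563° = 1.3188 rad.
cos c = sin φ₁ sin φ₂ + cos φ₁ cos φ₂ cos Δλ = (0.9092)(0.1464) + (0.4164)(0.9892)(0.2493) = 0.23581,
so c = arccos(0.23581) = 1.33275 rad.
So the angular separation is 76.36°.

76.36°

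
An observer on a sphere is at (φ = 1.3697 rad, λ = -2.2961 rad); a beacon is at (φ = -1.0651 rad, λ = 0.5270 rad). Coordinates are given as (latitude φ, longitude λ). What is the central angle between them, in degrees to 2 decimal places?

161.64°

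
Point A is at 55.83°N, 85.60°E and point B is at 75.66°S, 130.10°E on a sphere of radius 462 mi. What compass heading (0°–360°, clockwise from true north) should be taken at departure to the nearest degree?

Δλ = 44.500° = 0.7767 rad.
y = sin Δλ · cos φ₂ = (0.7009)(0.2477) = 0.1736
x = cos φ₁ sin φ₂ − sin φ₁ cos φ₂ cos Δλ = (0.5617)(-0.9688) − (0.8274)(0.2477)(0.7133) = -0.6903
θ = atan2(y, x) = 165.88°, so the bearing is 166°.

166°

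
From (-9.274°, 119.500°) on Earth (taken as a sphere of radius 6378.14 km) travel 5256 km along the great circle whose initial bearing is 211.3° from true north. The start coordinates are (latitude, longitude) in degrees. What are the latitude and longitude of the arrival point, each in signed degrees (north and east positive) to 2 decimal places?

-46.75°, 85.69°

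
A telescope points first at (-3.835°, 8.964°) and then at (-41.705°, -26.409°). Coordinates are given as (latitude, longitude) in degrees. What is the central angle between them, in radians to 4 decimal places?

0.8607 rad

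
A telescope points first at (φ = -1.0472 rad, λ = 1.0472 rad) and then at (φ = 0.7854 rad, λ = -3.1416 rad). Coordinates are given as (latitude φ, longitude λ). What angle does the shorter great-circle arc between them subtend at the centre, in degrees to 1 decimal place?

142.1°

Let φ₁ = -1.0472 rad, φ₂ = 0.7854 rad, and Δλ = 2.0944 rad.
cos c = sin φ₁ sin φ₂ + cos φ₁ cos φ₂ cos Δλ = (-0.8660)(0.7071) + (0.5000)(0.7071)(-0.5000) = -0.78915,
so c = arccos(-0.78915) = 2.48022 rad.
So the angular separation is 142.1°.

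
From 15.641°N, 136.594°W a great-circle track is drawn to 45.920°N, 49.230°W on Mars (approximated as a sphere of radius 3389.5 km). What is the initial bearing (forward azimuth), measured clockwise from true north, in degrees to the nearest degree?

Δλ = 87.364° = 1.5248 rad.
y = sin Δλ · cos φ₂ = (0.9989)(0.6957) = 0.6949
x = cos φ₁ sin φ₂ − sin φ₁ cos φ₂ cos Δλ = (0.9630)(0.7184) − (0.2696)(0.6957)(0.0460) = 0.6831
θ = atan2(y, x) = 45.49°, so the bearing is 45°.

45°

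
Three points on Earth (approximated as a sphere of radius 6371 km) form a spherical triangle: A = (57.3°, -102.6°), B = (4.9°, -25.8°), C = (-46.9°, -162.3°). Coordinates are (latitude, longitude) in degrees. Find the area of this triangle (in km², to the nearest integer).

105306103 km²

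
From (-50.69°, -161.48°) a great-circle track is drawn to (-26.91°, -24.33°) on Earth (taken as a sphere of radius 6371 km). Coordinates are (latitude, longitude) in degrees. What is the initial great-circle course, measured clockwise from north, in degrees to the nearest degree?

Δλ = 137.150° = 2.3937 rad.
y = sin Δλ · cos φ₂ = (0.6801)(0.8917) = 0.6064
x = cos φ₁ sin φ₂ − sin φ₁ cos φ₂ cos Δλ = (0.6335)(-0.4526) − (-0.7737)(0.8917)(-0.7331) = -0.7926
θ = atan2(y, x) = 142.58°, so the bearing is 143°.

143°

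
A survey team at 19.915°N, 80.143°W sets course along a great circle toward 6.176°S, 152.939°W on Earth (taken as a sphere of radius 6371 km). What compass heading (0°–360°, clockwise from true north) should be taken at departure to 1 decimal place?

With φ₁ = 0.3476, φ₂ = -0.1078, Δλ = -1.2705 rad, the forward-azimuth formula gives
θ = atan2( sin Δλ cos φ₂ , cos φ₁ sin φ₂ − sin φ₁ cos φ₂ cos Δλ ) = atan2(-0.9497, -0.2013) = -101.97°.
Adding 360° brings this into [0°, 360°): 258.0°.

258.0°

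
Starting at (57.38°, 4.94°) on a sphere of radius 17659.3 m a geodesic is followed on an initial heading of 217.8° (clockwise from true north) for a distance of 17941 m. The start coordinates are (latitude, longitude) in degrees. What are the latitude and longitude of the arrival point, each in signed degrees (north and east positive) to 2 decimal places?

4.68°, -26.57°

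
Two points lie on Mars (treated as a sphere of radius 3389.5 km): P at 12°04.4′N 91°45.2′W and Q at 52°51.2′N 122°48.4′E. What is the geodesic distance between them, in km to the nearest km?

6427 km

In radians: φ₁ = 0.2107, φ₂ = 0.9225, Δλ = -145.440° = -2.5384 rad.
cos c = sin φ₁ sin φ₂ + cos φ₁ cos φ₂ cos Δλ = (0.2092)(0.7971) + (0.9779)(0.6039)(-0.8235) = -0.31957,
so c = arccos(-0.31957) = 1.89608 rad.
Distance = R·c = 3389.5 × 1.8961 ≈ 6427 km.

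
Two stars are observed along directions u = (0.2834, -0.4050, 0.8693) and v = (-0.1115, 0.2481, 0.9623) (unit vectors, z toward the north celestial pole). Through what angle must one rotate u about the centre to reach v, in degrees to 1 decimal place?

45.2°

u·v = 0.7044; |u| = 1.0000, |v| = 1.0000.
cos θ = (u·v)/(|u||v|) = 0.7044, so θ = 45.2°.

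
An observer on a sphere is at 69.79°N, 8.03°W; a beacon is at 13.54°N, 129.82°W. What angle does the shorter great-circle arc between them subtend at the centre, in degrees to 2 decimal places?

87.55°

With latitudes φ₁ = 69.790°, φ₂ = 13.540° and longitude difference Δλ = -121.790°:
Haversine: a = sin²(Δφ/2) + cos φ₁ cos φ₂ sin²(Δλ/2) = 0.2222 + (0.3455)(0.9722)(0.7634) = 0.47861.
Central angle c = 2·arcsin(√a) = 1.52801 rad.
So the angular separation is 87.55°.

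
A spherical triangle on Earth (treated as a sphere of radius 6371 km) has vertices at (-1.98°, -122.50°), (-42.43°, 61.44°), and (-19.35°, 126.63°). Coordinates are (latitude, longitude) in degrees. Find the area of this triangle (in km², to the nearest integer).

Side lengths (central angles): a = 1.0289, b = 1.9013, c = 2.3640 rad; semiperimeter s = 2.6471.
By l'Huilier's theorem, tan(E/4) = √[tan(s/2) tan((s−a)/2) tan((s−b)/2) tan((s−c)/2)], giving spherical excess E = 1.7940 rad.
Area = E·R² = 1.7940 × (6371)² ≈ 72816821 km².

72816821 km²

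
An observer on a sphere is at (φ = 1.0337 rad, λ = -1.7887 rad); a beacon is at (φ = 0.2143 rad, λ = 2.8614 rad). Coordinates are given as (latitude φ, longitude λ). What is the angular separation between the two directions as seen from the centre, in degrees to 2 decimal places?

81.28°

With latitudes φ₁ = 59.227°, φ₂ = 12.278° and longitude difference Δλ = -93.569°:
Haversine: a = sin²(Δφ/2) + cos φ₁ cos φ₂ sin²(Δλ/2) = 0.1587 + (0.5116)(0.9771)(0.5311) = 0.42420.
Central angle c = 2·arcsin(√a) = 1.41861 rad.
So the angular separation is 81.28°.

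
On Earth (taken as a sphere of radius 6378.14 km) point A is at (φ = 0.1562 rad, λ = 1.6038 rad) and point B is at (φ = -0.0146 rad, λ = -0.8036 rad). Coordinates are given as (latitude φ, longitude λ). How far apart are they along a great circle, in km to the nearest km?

15290 km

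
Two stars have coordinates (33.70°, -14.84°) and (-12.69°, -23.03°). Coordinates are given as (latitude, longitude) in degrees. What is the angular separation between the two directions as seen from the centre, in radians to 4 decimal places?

With latitudes φ₁ = 33.700°, φ₂ = -12.690° and longitude difference Δλ = -8.190°:
cos c = sin φ₁ sin φ₂ + cos φ₁ cos φ₂ cos Δλ = (0.5548)(-0.2197) + (0.8320)(0.9756)(0.9898) = 0.68147,
so c = arccos(0.68147) = 0.82103 rad.
So the angular separation is 0.8210 rad.

0.8210 rad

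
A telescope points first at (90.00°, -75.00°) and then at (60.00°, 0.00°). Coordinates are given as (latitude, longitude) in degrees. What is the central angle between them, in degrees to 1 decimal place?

30.0°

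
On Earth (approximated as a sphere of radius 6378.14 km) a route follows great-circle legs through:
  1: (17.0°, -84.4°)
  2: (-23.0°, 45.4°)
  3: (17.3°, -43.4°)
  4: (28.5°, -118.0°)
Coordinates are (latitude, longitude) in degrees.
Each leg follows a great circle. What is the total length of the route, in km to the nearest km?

Leg 1→2: central angle 2.3154 rad, distance 14768.3 km.
Leg 2→3: central angle 1.6687 rad, distance 10643.5 km.
Leg 3→4: central angle 1.1975 rad, distance 7637.6 km.
Total: 14768.3 + 10643.5 + 7637.6 ≈ 33049 km.

33049 km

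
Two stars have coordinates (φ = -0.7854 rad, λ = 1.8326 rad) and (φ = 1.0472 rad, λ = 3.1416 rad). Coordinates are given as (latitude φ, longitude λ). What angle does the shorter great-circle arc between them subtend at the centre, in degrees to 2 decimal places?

121.39°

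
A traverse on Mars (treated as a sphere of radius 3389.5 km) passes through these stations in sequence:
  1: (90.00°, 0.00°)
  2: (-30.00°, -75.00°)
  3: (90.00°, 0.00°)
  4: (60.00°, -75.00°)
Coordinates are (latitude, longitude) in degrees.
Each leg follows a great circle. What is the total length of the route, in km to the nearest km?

15973 km

Leg 1→2: central angle 2.0944 rad, distance 7099.0 km.
Leg 2→3: central angle 2.0944 rad, distance 7099.0 km.
Leg 3→4: central angle 0.5236 rad, distance 1774.7 km.
Total: 7099.0 + 7099.0 + 1774.7 ≈ 15973 km.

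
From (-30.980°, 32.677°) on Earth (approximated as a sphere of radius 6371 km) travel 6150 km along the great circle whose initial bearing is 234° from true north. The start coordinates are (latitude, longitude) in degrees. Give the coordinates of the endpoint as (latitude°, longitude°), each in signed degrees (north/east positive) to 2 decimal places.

-45.02°, -37.54°

Angular distance δ = d/R = 6150/6371 = 0.96531 rad; initial bearing θ = 4.0841 rad.
sin φ₂ = sin φ₁ cos δ + cos φ₁ sin δ cos θ = (-0.5147)(0.5692) + (0.8573)(0.8222)(-0.5878) = -0.7073, so φ₂ = -45.02°.
Δλ = atan2(sin θ sin δ cos φ₁, cos δ − sin φ₁ sin φ₂) = atan2(-0.5703, 0.2051) = -70.222°.
λ₂ = 32.677° − 70.222° = -37.54°.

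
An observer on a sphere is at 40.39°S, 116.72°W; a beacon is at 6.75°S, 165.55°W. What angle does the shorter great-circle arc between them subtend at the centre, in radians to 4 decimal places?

Let φ₁ = -0.7049 rad, φ₂ = -0.1178 rad, and Δλ = -0.8522 rad.
cos c = sin φ₁ sin φ₂ + cos φ₁ cos φ₂ cos Δλ = (-0.6480)(-0.1175) + (0.7617)(0.9931)(0.6583) = 0.57408,
so c = arccos(0.57408) = 0.95932 rad.
So the angular separation is 0.9593 rad.

0.9593 rad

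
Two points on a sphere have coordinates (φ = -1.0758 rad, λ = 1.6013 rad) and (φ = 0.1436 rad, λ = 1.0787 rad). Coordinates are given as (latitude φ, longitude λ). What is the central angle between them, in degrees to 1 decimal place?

73.7°

With latitudes φ₁ = -61.639°, φ₂ = 8.228° and longitude difference Δλ = -29.943°:
cos c = sin φ₁ sin φ₂ + cos φ₁ cos φ₂ cos Δλ = (-0.8800)(0.1431) + (0.4750)(0.9897)(0.8665) = 0.28146,
so c = arccos(0.28146) = 1.28548 rad.
So the angular separation is 73.7°.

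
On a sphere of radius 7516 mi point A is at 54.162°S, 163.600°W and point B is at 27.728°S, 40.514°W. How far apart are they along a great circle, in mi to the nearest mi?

11097 mi

In radians: φ₁ = -0.9453, φ₂ = -0.4839, Δλ = 123.086° = 2.1483 rad.
Haversine: a = sin²(Δφ/2) + cos φ₁ cos φ₂ sin²(Δλ/2) = 0.0523 + (0.5855)(0.8852)(0.7729) = 0.45287.
Central angle c = 2·arcsin(√a) = 1.47639 rad.
Distance = R·c = 7516 × 1.4764 ≈ 11097 mi.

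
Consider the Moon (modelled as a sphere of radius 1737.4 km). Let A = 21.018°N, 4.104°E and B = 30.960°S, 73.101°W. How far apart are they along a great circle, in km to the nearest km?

2742 km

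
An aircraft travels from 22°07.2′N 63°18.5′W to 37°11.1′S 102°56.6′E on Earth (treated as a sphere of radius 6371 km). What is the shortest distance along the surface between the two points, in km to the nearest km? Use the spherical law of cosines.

17882 km

Let φ₁ = 0.3861 rad, φ₂ = -0.6490 rad, and Δλ = 2.9016 rad.
cos c = sin φ₁ sin φ₂ + cos φ₁ cos φ₂ cos Δλ = (0.3765)(-0.6044) + (0.9264)(0.7967)(-0.9713) = -0.94449,
so c = arccos(-0.94449) = 2.80682 rad.
Distance = R·c = 6371 × 2.8068 ≈ 17882 km.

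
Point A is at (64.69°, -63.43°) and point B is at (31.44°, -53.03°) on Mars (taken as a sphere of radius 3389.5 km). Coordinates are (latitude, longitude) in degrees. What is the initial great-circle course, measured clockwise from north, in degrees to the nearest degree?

164°

With φ₁ = 1.1291, φ₂ = 0.5487, Δλ = 0.1815 rad, the forward-azimuth formula gives
θ = atan2( sin Δλ cos φ₂ , cos φ₁ sin φ₂ − sin φ₁ cos φ₂ cos Δλ ) = atan2(0.1540, -0.5356) = 163.96°.
So the initial bearing is 164°.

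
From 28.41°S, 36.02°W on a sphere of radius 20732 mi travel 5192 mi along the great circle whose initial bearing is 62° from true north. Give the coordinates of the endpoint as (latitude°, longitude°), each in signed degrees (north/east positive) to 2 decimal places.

-21.01°, -22.46°

Angular distance δ = d/R = 5192/20732 = 0.25043 rad; initial bearing θ = 1.0821 rad.
sin φ₂ = sin φ₁ cos δ + cos φ₁ sin δ cos θ = (-0.4758)(0.9688) + (0.8796)(0.2478)(0.4695) = -0.3586, so φ₂ = -21.01°.
Δλ = atan2(sin θ sin δ cos φ₁, cos δ − sin φ₁ sin φ₂) = atan2(0.1925, 0.7982) = 13.557°.
λ₂ = -36.020° + 13.557° = -22.46°.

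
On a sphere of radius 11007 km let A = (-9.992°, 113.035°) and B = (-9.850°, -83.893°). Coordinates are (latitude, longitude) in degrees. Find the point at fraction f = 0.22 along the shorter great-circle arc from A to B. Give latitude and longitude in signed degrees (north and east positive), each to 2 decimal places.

The central angle between A and B is δ = 2.6873 rad.
With f = 0.22, the slerp weights are sin((1−f)δ)/sin δ = 1.9717 and sin(fδ)/sin δ = 1.2702.
Weighted sum of the unit vectors: (1.9717)·(-0.3854,0.9063,-0.1735) + (1.2702)·(0.1048,-0.9797,-0.1711) = (-0.6267, 0.5425, -0.5594).
Converting back: φ = atan2(z, √(x²+y²)) = -34.01°, λ = atan2(y, x) = 139.12°.

-34.01°, 139.12°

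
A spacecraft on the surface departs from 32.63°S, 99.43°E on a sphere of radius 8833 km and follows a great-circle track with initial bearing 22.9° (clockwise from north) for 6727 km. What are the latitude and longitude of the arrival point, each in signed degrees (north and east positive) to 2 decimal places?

Angular distance δ = d/R = 6727/8833 = 0.76158 rad; initial bearing θ = 0.3997 rad.
sin φ₂ = sin φ₁ cos δ + cos φ₁ sin δ cos θ = (-0.5392)(0.7237) + (0.8422)(0.6901)(0.9212) = 0.1451, so φ₂ = 8.34°.
Δλ = atan2(sin θ sin δ cos φ₁, cos δ − sin φ₁ sin φ₂) = atan2(0.2261, 0.8020) = 15.747°.
λ₂ = 99.430° + 15.747° = 115.18°.

8.34°, 115.18°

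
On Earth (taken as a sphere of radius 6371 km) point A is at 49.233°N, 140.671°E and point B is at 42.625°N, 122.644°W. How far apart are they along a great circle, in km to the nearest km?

6984 km

With latitudes φ₁ = 49.233°, φ₂ = 42.625° and longitude difference Δλ = 96.685°:
cos c = sin φ₁ sin φ₂ + cos φ₁ cos φ₂ cos Δλ = (0.7574)(0.6772) + (0.6530)(0.7358)(-0.1164) = 0.45696,
so c = arccos(0.45696) = 1.09622 rad.
Distance = R·c = 6371 × 1.0962 ≈ 6984 km.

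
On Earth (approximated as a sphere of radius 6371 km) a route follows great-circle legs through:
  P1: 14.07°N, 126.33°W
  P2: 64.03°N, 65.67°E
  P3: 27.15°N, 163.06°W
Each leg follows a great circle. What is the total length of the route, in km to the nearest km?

Leg P1→P2: central angle 1.7690 rad, distance 11270.4 km.
Leg P2→P3: central angle 1.4170 rad, distance 9027.5 km.
Total: 11270.4 + 9027.5 ≈ 20298 km.

20298 km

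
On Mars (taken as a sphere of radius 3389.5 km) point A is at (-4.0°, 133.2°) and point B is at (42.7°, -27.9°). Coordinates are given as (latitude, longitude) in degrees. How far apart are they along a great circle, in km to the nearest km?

8152 km

In radians: φ₁ = -0.0698, φ₂ = 0.7453, Δλ = -161.100° = -2.8117 rad.
cos c = sin φ₁ sin φ₂ + cos φ₁ cos φ₂ cos Δλ = (-0.0698)(0.6782) + (0.9976)(0.7349)(-0.9461) = -0.74090,
so c = arccos(-0.74090) = 2.40521 rad.
Distance = R·c = 3389.5 × 2.4052 ≈ 8152 km.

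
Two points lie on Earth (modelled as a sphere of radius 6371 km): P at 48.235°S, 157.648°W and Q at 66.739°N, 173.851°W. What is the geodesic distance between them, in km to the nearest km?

12858 km

Let φ₁ = -0.8419 rad, φ₂ = 1.1648 rad, and Δλ = -0.2828 rad.
cos c = sin φ₁ sin φ₂ + cos φ₁ cos φ₂ cos Δλ = (-0.7459)(0.9187) + (0.6661)(0.3949)(0.9603) = -0.43266,
so c = arccos(-0.43266) = 2.01823 rad.
Distance = R·c = 6371 × 2.0182 ≈ 12858 km.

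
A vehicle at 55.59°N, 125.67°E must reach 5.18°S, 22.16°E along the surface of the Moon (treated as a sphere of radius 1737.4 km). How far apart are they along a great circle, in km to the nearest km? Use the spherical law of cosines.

3090 km

With latitudes φ₁ = 55.590°, φ₂ = -5.180° and longitude difference Δλ = -103.510°:
cos c = sin φ₁ sin φ₂ + cos φ₁ cos φ₂ cos Δλ = (0.8250)(-0.0903) + (0.5651)(0.9959)(-0.2336) = -0.20597,
so c = arccos(-0.20597) = 1.77825 rad.
Distance = R·c = 1737.4 × 1.7782 ≈ 3090 km.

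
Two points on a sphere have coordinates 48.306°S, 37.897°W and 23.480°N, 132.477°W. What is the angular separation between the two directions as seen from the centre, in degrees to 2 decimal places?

In radians: φ₁ = -0.8431, φ₂ = 0.4098, Δλ = -94.580° = -1.6507 rad.
Haversine: a = sin²(Δφ/2) + cos φ₁ cos φ₂ sin²(Δλ/2) = 0.3437 + (0.6652)(0.9172)(0.5399) = 0.67311.
Central angle c = 2·arcsin(√a) = 1.92434 rad.
So the angular separation is 110.26°.

110.26°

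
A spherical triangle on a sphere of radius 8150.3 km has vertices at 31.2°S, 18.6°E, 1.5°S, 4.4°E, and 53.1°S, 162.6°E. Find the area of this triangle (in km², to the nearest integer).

6121829 km²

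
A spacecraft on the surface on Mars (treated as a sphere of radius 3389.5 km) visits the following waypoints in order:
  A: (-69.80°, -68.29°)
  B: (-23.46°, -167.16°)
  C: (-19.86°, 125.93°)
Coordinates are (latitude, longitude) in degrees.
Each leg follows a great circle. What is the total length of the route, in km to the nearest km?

7855 km

Leg A→B: central angle 1.2400 rad, distance 4203.0 km.
Leg B→C: central angle 1.0774 rad, distance 3651.9 km.
Total: 4203.0 + 3651.9 ≈ 7855 km.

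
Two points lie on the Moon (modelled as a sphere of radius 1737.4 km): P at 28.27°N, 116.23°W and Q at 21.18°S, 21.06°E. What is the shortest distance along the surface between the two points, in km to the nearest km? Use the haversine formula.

4268 km

Let φ₁ = 0.4934 rad, φ₂ = -0.3697 rad, and Δλ = 2.3962 rad.
Haversine: a = sin²(Δφ/2) + cos φ₁ cos φ₂ sin²(Δλ/2) = 0.1749 + (0.8807)(0.9324)(0.8674) = 0.88728.
Central angle c = 2·arcsin(√a) = 2.45681 rad.
Distance = R·c = 1737.4 × 2.4568 ≈ 4268 km.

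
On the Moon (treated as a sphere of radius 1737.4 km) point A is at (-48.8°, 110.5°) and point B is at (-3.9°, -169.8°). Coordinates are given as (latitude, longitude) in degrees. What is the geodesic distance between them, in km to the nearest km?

2435 km

With latitudes φ₁ = -48.800°, φ₂ = -3.900° and longitude difference Δλ = 79.700°:
cos c = sin φ₁ sin φ₂ + cos φ₁ cos φ₂ cos Δλ = (-0.7524)(-0.0680) + (0.6587)(0.9977)(0.1788) = 0.16868,
so c = arccos(0.16868) = 1.40131 rad.
Distance = R·c = 1737.4 × 1.4013 ≈ 2435 km.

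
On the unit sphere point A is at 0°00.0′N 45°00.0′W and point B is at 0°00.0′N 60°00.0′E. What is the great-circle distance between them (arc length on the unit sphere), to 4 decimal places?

With latitudes φ₁ = 0.000°, φ₂ = 0.000° and longitude difference Δλ = 105.000°:
Haversine: a = sin²(Δφ/2) + cos φ₁ cos φ₂ sin²(Δλ/2) = 0.0000 + (1.0000)(1.0000)(0.6294) = 0.62941.
Central angle c = 2·arcsin(√a) = 1.83260 rad.
On the unit sphere the arc length equals the central angle: 1.8326.

1.8326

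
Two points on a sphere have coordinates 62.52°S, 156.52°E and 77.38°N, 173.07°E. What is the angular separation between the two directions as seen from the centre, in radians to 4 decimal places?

2.4482 rad

Let φ₁ = -1.0912 rad, φ₂ = 1.3505 rad, and Δλ = 0.2889 rad.
Haversine: a = sin²(Δφ/2) + cos φ₁ cos φ₂ sin²(Δλ/2) = 0.8825 + (0.4614)(0.2185)(0.0207) = 0.88455.
Central angle c = 2·arcsin(√a) = 2.44823 rad.
So the angular separation is 2.4482 rad.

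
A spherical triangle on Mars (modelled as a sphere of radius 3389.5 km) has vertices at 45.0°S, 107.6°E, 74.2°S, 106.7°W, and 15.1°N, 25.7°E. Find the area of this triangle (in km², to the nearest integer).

14863222 km²

Side lengths (central angles): a = 2.0130, b = 1.6589, c = 1.0224 rad; semiperimeter s = 2.3471.
By l'Huilier's theorem, tan(E/4) = √[tan(s/2) tan((s−a)/2) tan((s−b)/2) tan((s−c)/2)], giving spherical excess E = 1.2937 rad.
Area = E·R² = 1.2937 × (3389.5)² ≈ 14863222 km².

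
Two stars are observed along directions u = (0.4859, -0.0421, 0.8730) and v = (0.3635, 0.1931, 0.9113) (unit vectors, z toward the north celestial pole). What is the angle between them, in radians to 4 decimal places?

u·v = 0.9641; |u| = 1.0000, |v| = 0.9999.
cos θ = (u·v)/(|u||v|) = 0.9641, so θ = 0.2687 rad.

0.2687 rad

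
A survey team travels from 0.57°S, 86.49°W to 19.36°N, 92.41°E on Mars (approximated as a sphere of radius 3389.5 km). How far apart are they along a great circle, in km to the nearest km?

In radians: φ₁ = -0.0099, φ₂ = 0.3379, Δλ = 178.900° = 3.1224 rad.
cos c = sin φ₁ sin φ₂ + cos φ₁ cos φ₂ cos Δλ = (-0.0099)(0.3315) + (1.0000)(0.9435)(-0.9998) = -0.94653,
so c = arccos(-0.94653) = 2.81311 rad.
Distance = R·c = 3389.5 × 2.8131 ≈ 9535 km.

9535 km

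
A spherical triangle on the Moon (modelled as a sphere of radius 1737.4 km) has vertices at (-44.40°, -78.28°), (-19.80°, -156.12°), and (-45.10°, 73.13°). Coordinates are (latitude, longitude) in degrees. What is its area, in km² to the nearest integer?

3793082 km²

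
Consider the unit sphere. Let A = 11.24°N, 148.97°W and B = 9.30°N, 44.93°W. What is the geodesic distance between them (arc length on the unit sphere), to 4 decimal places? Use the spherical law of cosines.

Let φ₁ = 0.1962 rad, φ₂ = 0.1623 rad, and Δλ = 1.8158 rad.
cos c = sin φ₁ sin φ₂ + cos φ₁ cos φ₂ cos Δλ = (0.1949)(0.1616) + (0.9808)(0.9869)(-0.2426) = -0.20332,
so c = arccos(-0.20332) = 1.77554 rad.
On the unit sphere the arc length equals the central angle: 1.7755.

1.7755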